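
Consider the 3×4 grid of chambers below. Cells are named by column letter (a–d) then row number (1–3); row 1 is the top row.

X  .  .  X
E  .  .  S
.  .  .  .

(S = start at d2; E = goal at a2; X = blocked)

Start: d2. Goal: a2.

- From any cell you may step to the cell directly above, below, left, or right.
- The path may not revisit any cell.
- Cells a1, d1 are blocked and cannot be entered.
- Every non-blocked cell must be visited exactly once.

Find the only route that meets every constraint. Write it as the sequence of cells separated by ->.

d2 -> d3 -> c3 -> c2 -> c1 -> b1 -> b2 -> b3 -> a3 -> a2

Need to visit all 10 open cells exactly once, starting at d2 and ending at a2.
Cell c1 has only two open neighbours (c2 and b1), so the path must pass straight through it: one of those is the cell it's entered from and the other is where it exits.
Route from d2: down 1 to d3, left 1 to c3, up 2 to c1, left 1 to b1, down 2 to b3, left 1 to a3, up 1 to a2 — 9 moves in all.
Check: all 10 open cells covered.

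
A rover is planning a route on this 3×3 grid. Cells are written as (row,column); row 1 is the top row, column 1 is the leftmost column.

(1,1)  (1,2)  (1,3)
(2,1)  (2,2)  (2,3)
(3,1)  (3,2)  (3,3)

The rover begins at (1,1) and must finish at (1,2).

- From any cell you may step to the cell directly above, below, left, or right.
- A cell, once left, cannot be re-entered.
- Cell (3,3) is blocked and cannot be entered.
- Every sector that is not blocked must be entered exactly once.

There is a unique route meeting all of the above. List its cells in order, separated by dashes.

Need to visit all 8 open cells exactly once, starting at (1,1) and ending at (1,2).
Route from (1,1): 2× down (reaching (3,1)), right to (3,2), up to (2,2), right to (2,3), up to (1,3), left to (1,2) — 7 moves in all.
Check: all 8 open cells covered.

(1,1) - (2,1) - (3,1) - (3,2) - (2,2) - (2,3) - (1,3) - (1,2)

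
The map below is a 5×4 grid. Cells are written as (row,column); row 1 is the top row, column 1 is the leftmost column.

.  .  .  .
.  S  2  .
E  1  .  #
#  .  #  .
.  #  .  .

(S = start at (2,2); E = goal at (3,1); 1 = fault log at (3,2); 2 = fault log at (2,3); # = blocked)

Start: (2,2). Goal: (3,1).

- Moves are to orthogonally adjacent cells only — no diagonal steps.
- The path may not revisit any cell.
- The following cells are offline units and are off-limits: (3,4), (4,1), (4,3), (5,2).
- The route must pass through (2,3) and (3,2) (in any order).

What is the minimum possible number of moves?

4

Any route passes through (2,3) and (3,2) in some order between (2,2) and (3,1). Summing Manhattan distances along each leg and taking the cheapest ordering ((2,2) → (2,3) → (3,2) → (3,1)) gives a lower bound of 1 + 2 + 1 = 4 moves.
A route of 4 moves achieves this: (2,2) → (2,3) → (3,3) → (3,2) → (3,1).
Since 4 matches the lower bound, it is optimal.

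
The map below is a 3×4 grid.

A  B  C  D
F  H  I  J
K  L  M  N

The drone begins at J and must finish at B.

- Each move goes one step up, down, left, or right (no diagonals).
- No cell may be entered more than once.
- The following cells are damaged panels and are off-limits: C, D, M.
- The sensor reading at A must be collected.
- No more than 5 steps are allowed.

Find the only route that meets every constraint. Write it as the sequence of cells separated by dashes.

J - I - H - F - A - B

The 5-move cap with required stops at A leaves no slack for detours.
Route from J: 3× left (reaching F), up to A, right to B — 5 moves in all.
Check: all required cells visited; 5 ≤ 5 moves.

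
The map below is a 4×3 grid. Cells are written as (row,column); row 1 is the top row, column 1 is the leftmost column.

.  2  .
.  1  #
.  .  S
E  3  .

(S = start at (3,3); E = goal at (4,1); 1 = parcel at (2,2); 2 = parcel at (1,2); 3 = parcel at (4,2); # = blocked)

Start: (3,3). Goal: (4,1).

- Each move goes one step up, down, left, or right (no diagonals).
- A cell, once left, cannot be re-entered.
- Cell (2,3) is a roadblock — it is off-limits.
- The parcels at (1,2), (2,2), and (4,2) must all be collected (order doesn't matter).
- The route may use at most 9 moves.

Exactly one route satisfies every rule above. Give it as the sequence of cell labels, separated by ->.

The 9-move cap with required stops at (1,2), (2,2), (4,2) leaves no slack for detours.
Route from (3,3): down 1 to (4,3), left 1 to (4,2), up 3 to (1,2), left 1 to (1,1), down 3 to (4,1) — 9 moves in all.
Check: all required cells visited; 9 ≤ 9 moves.

(3,3) -> (4,3) -> (4,2) -> (3,2) -> (2,2) -> (1,2) -> (1,1) -> (2,1) -> (3,1) -> (4,1)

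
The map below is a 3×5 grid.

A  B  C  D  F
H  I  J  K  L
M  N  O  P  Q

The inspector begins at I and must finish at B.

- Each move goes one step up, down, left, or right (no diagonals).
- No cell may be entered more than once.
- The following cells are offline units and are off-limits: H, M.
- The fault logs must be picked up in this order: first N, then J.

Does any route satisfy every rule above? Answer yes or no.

One route that works: I → N → O → J → C → B.

yes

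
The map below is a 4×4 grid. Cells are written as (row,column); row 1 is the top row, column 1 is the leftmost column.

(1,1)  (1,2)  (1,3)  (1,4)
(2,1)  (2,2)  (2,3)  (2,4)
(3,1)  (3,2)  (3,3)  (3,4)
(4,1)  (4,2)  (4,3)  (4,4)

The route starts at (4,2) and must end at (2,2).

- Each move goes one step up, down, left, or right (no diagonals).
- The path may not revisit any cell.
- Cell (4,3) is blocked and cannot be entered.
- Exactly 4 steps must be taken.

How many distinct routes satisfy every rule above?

4

Need simple routes of exactly 4 moves from (4,2) to (2,2) (Manhattan distance 2, so 1 moves are spent on a detour and 1 undoing it).
Enumerating: (4,2) (3,2) (3,1) (2,1) (2,2) | (4,2) (3,2) (3,3) (2,3) (2,2) | (4,2) (4,1) (3,1) (2,1) (2,2) | (4,2) (4,1) (3,1) (3,2) (2,2).
That gives 4 routes.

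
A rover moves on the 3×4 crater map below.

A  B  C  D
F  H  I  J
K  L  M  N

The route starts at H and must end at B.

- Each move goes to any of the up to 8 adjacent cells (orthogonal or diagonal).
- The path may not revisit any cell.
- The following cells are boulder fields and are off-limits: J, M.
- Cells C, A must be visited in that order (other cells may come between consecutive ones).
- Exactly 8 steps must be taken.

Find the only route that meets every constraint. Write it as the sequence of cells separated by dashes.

H - C - D - I - L - K - F - A - B

The waypoints must appear in the order C, A, with no cell reused.
Route from H: up-right 1 to C, right 1 to D, down-left 2 to L, left 1 to K, up 2 to A, right 1 to B — 8 moves in all.
Check: order respected (C at step 1, A at step 7); 8 moves as required.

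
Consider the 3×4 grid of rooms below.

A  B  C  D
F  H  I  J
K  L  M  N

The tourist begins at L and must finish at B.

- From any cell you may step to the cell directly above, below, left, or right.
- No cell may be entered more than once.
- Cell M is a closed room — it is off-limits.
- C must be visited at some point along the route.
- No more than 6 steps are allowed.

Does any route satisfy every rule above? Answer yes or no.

yes

One route that works: L → H → I → C → B.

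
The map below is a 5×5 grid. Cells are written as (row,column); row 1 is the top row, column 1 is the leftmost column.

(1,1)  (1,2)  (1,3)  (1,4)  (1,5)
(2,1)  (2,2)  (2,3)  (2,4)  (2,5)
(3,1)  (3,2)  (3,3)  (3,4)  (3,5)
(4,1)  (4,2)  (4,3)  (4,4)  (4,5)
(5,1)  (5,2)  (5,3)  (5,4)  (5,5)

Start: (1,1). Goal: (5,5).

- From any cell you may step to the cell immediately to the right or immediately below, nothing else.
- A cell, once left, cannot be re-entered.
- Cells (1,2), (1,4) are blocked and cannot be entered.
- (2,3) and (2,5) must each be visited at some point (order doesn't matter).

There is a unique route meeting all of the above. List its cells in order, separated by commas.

Moves only go right or down, so the column and row indices never decrease.
Route from (1,1): down 1 to (2,1), right 4 to (2,5), down 3 to (5,5) — 8 moves in all.
Check: all required cells visited.

(1,1), (2,1), (2,2), (2,3), (2,4), (2,5), (3,5), (4,5), (5,5)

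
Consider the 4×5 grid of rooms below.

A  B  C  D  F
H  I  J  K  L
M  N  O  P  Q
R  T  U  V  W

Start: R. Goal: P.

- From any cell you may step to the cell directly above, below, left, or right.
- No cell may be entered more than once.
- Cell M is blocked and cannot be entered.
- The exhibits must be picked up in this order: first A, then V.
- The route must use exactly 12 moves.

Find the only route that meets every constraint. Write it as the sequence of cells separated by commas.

R, T, N, I, H, A, B, C, J, O, U, V, P

The waypoints must appear in the order A, V, with no cell reused.
Route from R: right to T, 2× up (reaching I), left to H, up to A, 2× right (reaching C), 3× down (reaching U), right to V, up to P — 12 moves in all.
Check: order respected (A at step 5, V at step 11); 12 moves as required.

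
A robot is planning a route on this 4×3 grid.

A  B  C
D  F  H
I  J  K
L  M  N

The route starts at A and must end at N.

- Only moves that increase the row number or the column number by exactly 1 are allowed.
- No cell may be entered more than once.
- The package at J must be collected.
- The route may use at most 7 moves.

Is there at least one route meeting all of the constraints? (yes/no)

yes

One route that works: A → D → I → J → M → N.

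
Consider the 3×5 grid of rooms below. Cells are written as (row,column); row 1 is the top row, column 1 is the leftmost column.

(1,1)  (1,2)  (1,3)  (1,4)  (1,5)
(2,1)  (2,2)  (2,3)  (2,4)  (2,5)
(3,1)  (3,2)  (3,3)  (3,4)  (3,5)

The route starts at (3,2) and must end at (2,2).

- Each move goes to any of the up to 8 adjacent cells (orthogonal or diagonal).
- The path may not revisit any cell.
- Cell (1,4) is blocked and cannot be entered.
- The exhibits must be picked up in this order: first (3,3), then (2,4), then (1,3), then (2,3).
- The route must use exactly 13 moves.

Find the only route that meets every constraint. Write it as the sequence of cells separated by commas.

(3,2), (3,3), (3,4), (3,5), (2,5), (1,5), (2,4), (1,3), (2,3), (1,2), (1,1), (2,1), (3,1), (2,2)

The waypoints must appear in the order (3,3), (2,4), (1,3), (2,3), with no cell reused.
Route from (3,2): 3× right (reaching (3,5)), 2× up (reaching (1,5)), down-left to (2,4), up-left to (1,3), down to (2,3), up-left to (1,2), left to (1,1), 2× down (reaching (3,1)), up-right to (2,2) — 13 moves in all.
Check: order respected ((3,3) at step 1, (2,4) at step 6, (1,3) at step 7, (2,3) at step 8); 13 moves as required.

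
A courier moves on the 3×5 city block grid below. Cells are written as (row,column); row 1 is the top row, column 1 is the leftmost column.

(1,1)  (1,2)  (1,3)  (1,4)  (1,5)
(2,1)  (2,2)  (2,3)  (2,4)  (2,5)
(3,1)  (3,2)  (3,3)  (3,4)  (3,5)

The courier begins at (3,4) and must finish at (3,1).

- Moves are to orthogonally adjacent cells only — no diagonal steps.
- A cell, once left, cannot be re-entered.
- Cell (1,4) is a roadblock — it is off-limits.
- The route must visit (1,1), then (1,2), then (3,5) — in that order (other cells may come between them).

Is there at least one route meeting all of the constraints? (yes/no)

Ignoring the required order, 4 revisit-free routes from (3,4) to (3,1) pass through all of (1,1), (1,2), and (3,5); the waypoint orders that occur are (3,5) → (1,2) → (1,1) (4) — never (1,1) → (1,2) → (3,5).

no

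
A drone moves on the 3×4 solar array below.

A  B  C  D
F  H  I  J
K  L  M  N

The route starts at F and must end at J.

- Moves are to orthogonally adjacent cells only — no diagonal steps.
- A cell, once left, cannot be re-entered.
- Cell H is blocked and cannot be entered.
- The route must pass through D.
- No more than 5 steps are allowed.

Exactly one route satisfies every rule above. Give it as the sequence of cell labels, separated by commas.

The 5-move cap with required stops at D leaves no slack for detours.
Route from F: up to A, 3× right (reaching D), down to J — 5 moves in all.
Check: all required cells visited; 5 ≤ 5 moves.

F, A, B, C, D, J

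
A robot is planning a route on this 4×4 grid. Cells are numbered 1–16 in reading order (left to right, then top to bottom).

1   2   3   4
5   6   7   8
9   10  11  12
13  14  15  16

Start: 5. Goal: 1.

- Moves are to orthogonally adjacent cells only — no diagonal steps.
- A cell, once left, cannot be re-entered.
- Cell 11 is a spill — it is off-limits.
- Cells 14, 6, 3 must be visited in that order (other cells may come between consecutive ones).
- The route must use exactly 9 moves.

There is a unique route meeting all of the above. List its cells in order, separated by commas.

The waypoints must appear in the order 14, 6, 3, with no cell reused.
Route from 5: down 2 to 13, right 1 to 14, up 2 to 6, right 1 to 7, up 1 to 3, left 2 to 1 — 9 moves in all.
Check: order respected (14 at step 3, 6 at step 5, 3 at step 7); 9 moves as required.

5, 9, 13, 14, 10, 6, 7, 3, 2, 1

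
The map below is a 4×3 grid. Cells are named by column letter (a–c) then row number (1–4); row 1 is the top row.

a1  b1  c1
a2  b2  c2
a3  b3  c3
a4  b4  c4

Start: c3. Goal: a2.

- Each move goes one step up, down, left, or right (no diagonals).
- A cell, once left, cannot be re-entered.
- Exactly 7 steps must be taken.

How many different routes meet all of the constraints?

Need simple routes of exactly 7 moves from c3 to a2 (Manhattan distance 3, so 2 moves are spent on a detour and 2 undoing it).
Enumerating: c3 c2 c1 b1 b2 b3 a3 a2 | c3 c2 b2 b3 b4 a4 a3 a2 | c3 c4 b4 b3 b2 b1 a1 a2 | c3 c4 b4 a4 a3 b3 b2 a2 | c3 b3 b2 c2 c1 b1 a1 a2.
That gives 5 routes.

5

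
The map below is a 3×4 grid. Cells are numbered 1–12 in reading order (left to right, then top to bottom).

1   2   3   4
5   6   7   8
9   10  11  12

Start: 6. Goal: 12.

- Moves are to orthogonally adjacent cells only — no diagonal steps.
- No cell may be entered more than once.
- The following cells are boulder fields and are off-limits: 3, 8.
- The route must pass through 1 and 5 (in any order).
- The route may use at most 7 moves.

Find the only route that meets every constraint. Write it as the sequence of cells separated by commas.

Any route must reach 1 and 5 and still end at 12 within 7 moves, so the order of the required stops is forced.
Route from 6: up to 2, left to 1, 2× down (reaching 9), 3× right (reaching 12) — 7 moves in all.
Check: all required cells visited; 7 ≤ 7 moves.

6, 2, 1, 5, 9, 10, 11, 12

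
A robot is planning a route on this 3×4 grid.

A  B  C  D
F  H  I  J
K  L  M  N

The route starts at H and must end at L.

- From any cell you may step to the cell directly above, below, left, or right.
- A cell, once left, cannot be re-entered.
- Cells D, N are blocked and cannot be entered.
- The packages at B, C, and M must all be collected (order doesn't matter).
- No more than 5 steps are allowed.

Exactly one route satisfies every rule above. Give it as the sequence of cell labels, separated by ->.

H -> B -> C -> I -> M -> L

The budget equals the shortest possible length, so every move has to be on a shortest route through the required cells.
Route from H: up to B, right to C, 2× down (reaching M), left to L — 5 moves in all.
Check: all required cells visited; 5 ≤ 5 moves.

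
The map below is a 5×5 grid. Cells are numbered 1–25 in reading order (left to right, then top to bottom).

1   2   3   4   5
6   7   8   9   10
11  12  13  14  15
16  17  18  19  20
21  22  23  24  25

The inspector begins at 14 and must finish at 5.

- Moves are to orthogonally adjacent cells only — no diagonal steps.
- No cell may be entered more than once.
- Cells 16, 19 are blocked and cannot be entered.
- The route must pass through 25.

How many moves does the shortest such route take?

Any route passes through 25 somewhere between 14 and 5. Summing Manhattan distances along the two legs (14 → 25 → 5) gives a lower bound of 3 + 4 = 7 moves.
The shortest route satisfying every rule uses 9 moves: 14 → 13 → 18 → 23 → 24 → 25 → 20 → 15 → 10 → 5.
The bound of 7 isn't tight here; checking systematically, no route of length 7 through 8 satisfies every constraint, so 9 is the minimum.

9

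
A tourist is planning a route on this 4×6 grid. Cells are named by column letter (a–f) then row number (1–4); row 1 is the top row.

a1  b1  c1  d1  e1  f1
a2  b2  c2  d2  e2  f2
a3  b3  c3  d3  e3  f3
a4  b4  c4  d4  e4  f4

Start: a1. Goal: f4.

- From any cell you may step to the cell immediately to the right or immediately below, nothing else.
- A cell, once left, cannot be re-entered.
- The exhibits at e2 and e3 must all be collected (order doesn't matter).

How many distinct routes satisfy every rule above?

10

A right/down-only route from a1 to f4 makes exactly 3 down-moves and 5 right-moves in some order.
With no other constraints that would be C(8,3) = 56 routes.
A monotone route can only reach the required cells in the order e2, e3, so split there and multiply the segment counts: a1→e2: 5; e2→e3: 1; e3→f4: 2; product = 10.
That gives 10 routes.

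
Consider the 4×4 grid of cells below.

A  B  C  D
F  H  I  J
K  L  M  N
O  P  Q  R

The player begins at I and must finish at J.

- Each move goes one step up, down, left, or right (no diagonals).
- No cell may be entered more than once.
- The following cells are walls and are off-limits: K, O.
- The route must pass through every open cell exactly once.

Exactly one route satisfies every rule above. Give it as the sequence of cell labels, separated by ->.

Need to visit all 14 open cells exactly once, starting at I and ending at J.
Cell A has only two open neighbours (F and B), so the path must pass straight through it: one of those is the cell it's entered from and the other is where it exits.
Route from I: down 1 to M, right 1 to N, down 1 to R, left 2 to P, up 2 to H, left 1 to F, up 1 to A, right 3 to D, down 1 to J — 13 moves in all.
Check: all 14 open cells covered.

I -> M -> N -> R -> Q -> P -> L -> H -> F -> A -> B -> C -> D -> J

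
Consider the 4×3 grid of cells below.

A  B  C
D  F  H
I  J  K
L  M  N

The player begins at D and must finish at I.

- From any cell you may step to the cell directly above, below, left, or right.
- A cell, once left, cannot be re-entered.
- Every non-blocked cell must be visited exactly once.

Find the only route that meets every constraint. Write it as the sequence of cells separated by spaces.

D A B C H F J K N M L I

Need to visit all 12 open cells exactly once, starting at D and ending at I.
Cell N has only two open neighbours (K and M), so the path must pass straight through it: one of those is the cell it's entered from and the other is where it exits.
Route from D: up to A, 2× right (reaching C), down to H, left to F, down to J, right to K, down to N, 2× left (reaching L), up to I — 11 moves in all.
Check: all 12 open cells covered.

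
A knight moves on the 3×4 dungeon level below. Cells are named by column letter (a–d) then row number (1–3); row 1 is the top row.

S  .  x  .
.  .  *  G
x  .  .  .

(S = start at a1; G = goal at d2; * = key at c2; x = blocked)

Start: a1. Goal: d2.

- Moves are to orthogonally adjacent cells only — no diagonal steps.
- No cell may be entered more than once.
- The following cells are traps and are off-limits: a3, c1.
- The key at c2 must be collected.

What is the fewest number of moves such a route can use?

Any route passes through c2 somewhere between a1 and d2. Summing Manhattan distances along the two legs (a1 → c2 → d2) gives a lower bound of 3 + 1 = 4 moves.
A route of 4 moves achieves this: a1 → a2 → b2 → c2 → d2.
Since 4 matches the lower bound, it is optimal.

4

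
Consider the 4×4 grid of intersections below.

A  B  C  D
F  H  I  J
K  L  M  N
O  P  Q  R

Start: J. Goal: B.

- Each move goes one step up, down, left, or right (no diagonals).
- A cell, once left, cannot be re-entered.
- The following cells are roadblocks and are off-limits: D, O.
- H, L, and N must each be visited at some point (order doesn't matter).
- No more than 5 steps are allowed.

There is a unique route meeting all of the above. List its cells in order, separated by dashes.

J - N - M - L - H - B

Any route must reach H, L, and N and still end at B within 5 moves, so the order of the required stops is forced.
Route from J: down 1 to N, left 2 to L, up 2 to B — 5 moves in all.
Check: all required cells visited; 5 ≤ 5 moves.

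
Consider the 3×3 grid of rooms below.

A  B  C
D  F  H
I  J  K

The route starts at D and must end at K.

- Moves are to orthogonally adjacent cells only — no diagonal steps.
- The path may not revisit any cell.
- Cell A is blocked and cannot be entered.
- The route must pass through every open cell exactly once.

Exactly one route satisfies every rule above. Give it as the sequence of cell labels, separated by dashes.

D - I - J - F - B - C - H - K

Need to visit all 8 open cells exactly once, starting at D and ending at K.
Route from D: down to I, right to J, 2× up (reaching B), right to C, 2× down (reaching K) — 7 moves in all.
Check: all 8 open cells covered.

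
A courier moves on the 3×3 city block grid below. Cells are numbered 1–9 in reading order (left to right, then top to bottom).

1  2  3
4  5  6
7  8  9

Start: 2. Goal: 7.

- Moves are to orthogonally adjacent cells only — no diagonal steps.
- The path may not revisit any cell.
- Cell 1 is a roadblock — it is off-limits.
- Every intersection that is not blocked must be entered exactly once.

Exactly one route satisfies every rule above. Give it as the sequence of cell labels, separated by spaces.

2 3 6 9 8 5 4 7

Need to visit all 8 open cells exactly once, starting at 2 and ending at 7.
Cell 9 has only two open neighbours (6 and 8), so the path must pass straight through it: one of those is the cell it's entered from and the other is where it exits.
Route from 2: right 1 to 3, down 2 to 9, left 1 to 8, up 1 to 5, left 1 to 4, down 1 to 7 — 7 moves in all.
Check: all 8 open cells covered.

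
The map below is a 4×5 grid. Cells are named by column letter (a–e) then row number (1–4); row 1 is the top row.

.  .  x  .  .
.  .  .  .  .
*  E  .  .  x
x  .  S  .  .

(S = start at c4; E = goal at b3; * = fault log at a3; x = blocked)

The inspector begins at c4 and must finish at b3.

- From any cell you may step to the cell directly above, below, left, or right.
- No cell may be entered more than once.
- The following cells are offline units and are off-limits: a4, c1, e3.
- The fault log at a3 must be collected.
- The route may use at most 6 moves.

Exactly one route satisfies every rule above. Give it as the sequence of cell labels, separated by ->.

Any route must reach a3 and still end at b3 within 6 moves, so the order of the required stops is forced.
Route from c4: 2× up (reaching c2), 2× left (reaching a2), down to a3, right to b3 — 6 moves in all.
Check: all required cells visited; 6 ≤ 6 moves.

c4 -> c3 -> c2 -> b2 -> a2 -> a3 -> b3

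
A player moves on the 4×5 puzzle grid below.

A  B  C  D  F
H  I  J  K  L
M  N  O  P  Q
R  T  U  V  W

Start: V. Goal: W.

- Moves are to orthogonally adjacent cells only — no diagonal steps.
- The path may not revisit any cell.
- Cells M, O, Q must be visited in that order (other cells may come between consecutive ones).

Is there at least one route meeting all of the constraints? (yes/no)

One route that works: V → U → T → R → M → N → O → P → Q → W.

yes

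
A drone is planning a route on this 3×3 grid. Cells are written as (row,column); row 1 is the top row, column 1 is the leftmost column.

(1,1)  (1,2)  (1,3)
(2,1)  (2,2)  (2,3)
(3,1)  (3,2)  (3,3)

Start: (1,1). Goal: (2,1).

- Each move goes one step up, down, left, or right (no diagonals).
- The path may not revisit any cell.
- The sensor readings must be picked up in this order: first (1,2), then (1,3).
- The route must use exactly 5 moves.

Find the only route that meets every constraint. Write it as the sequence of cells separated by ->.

The waypoints must appear in the order (1,2), (1,3), with no cell reused.
Route from (1,1): right 2 to (1,3), down 1 to (2,3), left 2 to (2,1) — 5 moves in all.
Check: order respected ((1,2) at step 1, (1,3) at step 2); 5 moves as required.

(1,1) -> (1,2) -> (1,3) -> (2,3) -> (2,2) -> (2,1)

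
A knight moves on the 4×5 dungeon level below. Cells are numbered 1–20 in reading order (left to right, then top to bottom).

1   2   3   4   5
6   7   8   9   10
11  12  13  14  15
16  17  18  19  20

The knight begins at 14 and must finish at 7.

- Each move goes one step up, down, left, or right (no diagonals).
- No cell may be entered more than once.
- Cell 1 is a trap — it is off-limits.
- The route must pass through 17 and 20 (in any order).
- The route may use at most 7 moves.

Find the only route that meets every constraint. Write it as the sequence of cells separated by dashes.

14 - 15 - 20 - 19 - 18 - 17 - 12 - 7

Any route must reach 17 and 20 and still end at 7 within 7 moves, so the order of the required stops is forced.
Route from 14: right to 15, down to 20, 3× left (reaching 17), 2× up (reaching 7) — 7 moves in all.
Check: all required cells visited; 7 ≤ 7 moves.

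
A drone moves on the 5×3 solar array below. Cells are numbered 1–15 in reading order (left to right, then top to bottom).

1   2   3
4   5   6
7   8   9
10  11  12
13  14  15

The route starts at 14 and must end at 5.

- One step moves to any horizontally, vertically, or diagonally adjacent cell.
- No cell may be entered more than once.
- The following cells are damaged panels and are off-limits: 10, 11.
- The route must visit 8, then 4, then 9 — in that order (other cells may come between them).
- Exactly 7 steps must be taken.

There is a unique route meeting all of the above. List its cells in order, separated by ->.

The waypoints must appear in the order 8, 4, 9, with no cell reused.
Route from 14: up-right 1 to 12, up-left 2 to 4, up-right 1 to 2, down-right 1 to 6, down 1 to 9, up-left 1 to 5 — 7 moves in all.
Check: order respected (8 at step 2, 4 at step 3, 9 at step 6); 7 moves as required.

14 -> 12 -> 8 -> 4 -> 2 -> 6 -> 9 -> 5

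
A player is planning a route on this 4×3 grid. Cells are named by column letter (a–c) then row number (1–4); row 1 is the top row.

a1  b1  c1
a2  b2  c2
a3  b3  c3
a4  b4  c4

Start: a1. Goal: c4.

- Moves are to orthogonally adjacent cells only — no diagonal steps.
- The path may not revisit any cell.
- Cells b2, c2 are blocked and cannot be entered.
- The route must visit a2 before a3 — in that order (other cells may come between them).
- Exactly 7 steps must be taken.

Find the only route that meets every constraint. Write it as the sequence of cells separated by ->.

a1 -> a2 -> a3 -> a4 -> b4 -> b3 -> c3 -> c4

The waypoints must appear in the order a2, a3, with no cell reused.
Route from a1: 3× down (reaching a4), right to b4, up to b3, right to c3, down to c4 — 7 moves in all.
Check: order respected (a2 at step 1, a3 at step 2); 7 moves as required.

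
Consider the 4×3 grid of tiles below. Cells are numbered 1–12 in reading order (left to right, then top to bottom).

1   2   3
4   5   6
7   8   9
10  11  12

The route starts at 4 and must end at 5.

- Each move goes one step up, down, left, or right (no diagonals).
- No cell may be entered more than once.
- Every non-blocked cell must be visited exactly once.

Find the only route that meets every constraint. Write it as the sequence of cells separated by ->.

Need to visit all 12 open cells exactly once, starting at 4 and ending at 5.
Cell 10 has only two open neighbours (7 and 11), so the path must pass straight through it: one of those is the cell it's entered from and the other is where it exits.
Route from 4: up 1 to 1, right 2 to 3, down 3 to 12, left 2 to 10, up 1 to 7, right 1 to 8, up 1 to 5 — 11 moves in all.
Check: all 12 open cells covered.

4 -> 1 -> 2 -> 3 -> 6 -> 9 -> 12 -> 11 -> 10 -> 7 -> 8 -> 5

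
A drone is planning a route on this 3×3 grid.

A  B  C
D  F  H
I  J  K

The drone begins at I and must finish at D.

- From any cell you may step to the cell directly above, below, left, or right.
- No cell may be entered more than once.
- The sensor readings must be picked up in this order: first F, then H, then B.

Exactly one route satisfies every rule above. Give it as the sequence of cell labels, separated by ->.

The waypoints must appear in the order F, H, B, with no cell reused.
Route from I: right 1 to J, up 1 to F, right 1 to H, up 1 to C, left 2 to A, down 1 to D — 7 moves in all.
Check: order respected (F at step 2, H at step 3, B at step 5).

I -> J -> F -> H -> C -> B -> A -> D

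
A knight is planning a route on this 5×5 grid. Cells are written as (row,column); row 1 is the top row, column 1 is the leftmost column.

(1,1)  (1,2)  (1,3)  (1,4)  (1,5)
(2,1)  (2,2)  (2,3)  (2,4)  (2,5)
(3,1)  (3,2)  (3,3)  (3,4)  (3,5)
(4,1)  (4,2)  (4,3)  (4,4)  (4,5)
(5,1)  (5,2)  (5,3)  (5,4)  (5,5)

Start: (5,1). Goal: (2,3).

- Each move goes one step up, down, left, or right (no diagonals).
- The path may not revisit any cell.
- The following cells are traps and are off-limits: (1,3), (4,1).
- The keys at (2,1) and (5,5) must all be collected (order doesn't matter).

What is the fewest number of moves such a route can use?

Any route passes through (2,1) and (5,5) in some order between (5,1) and (2,3). Summing Manhattan distances along each leg and taking the cheapest ordering ((5,1) → (5,5) → (2,1) → (2,3)) gives a lower bound of 4 + 7 + 2 = 13 moves.
A route of 13 moves achieves this: (5,1) → (5,2) → (5,3) → (5,4) → (5,5) → (4,5) → (3,5) → (3,4) → (3,3) → (3,2) → (3,1) → (2,1) → (2,2) → (2,3).
Since 13 matches the lower bound, it is optimal.

13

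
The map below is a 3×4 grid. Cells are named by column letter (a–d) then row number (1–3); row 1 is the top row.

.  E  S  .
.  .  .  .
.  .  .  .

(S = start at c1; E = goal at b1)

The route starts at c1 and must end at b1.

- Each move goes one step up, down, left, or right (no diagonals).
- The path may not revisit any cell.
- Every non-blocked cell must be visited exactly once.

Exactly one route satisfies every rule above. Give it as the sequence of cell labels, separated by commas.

c1, d1, d2, d3, c3, c2, b2, b3, a3, a2, a1, b1

Need to visit all 12 open cells exactly once, starting at c1 and ending at b1.
Cell d1 has only two open neighbours (d2 and c1), so the path must pass straight through it: one of those is the cell it's entered from and the other is where it exits.
Route from c1: right 1 to d1, down 2 to d3, left 1 to c3, up 1 to c2, left 1 to b2, down 1 to b3, left 1 to a3, up 2 to a1, right 1 to b1 — 11 moves in all.
Check: all 12 open cells covered.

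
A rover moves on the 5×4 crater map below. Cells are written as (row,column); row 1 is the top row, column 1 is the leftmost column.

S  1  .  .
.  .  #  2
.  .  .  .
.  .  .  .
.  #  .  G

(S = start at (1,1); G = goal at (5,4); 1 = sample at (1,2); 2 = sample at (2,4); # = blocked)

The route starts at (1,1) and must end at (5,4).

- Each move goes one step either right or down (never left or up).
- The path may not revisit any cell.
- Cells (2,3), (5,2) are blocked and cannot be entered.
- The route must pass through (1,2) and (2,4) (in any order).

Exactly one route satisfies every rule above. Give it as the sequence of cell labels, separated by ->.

Moves only go right or down, so the column and row indices never decrease.
Route from (1,1): 3× right (reaching (1,4)), 4× down (reaching (5,4)) — 7 moves in all.
Check: all required cells visited.

(1,1) -> (1,2) -> (1,3) -> (1,4) -> (2,4) -> (3,4) -> (4,4) -> (5,4)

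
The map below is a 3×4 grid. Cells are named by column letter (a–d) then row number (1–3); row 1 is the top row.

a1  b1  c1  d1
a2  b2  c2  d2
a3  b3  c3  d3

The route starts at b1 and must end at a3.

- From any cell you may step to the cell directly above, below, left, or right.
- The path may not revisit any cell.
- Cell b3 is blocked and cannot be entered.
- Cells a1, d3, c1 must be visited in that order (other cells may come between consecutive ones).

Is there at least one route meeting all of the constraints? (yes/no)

no

Even ignoring the required order, no revisit-free route from b1 to a3 manages to pass through all of a1, d3, and c1: branching out from b1, every path either misses one of them or, having collected them, can no longer reach a3 without re-entering a cell.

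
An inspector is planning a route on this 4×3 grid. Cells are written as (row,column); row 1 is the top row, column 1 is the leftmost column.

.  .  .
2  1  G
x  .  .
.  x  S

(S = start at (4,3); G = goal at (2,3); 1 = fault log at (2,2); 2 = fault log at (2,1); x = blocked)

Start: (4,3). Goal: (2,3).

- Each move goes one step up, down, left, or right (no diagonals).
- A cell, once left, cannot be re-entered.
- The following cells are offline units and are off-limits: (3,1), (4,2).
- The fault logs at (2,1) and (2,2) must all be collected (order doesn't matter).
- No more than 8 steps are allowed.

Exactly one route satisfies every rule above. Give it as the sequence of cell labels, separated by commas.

Any route must reach (2,1) and (2,2) and still end at (2,3) within 8 moves, so the order of the required stops is forced.
Route from (4,3): up to (3,3), left to (3,2), up to (2,2), left to (2,1), up to (1,1), 2× right (reaching (1,3)), down to (2,3) — 8 moves in all.
Check: all required cells visited; 8 ≤ 8 moves.

(4,3), (3,3), (3,2), (2,2), (2,1), (1,1), (1,2), (1,3), (2,3)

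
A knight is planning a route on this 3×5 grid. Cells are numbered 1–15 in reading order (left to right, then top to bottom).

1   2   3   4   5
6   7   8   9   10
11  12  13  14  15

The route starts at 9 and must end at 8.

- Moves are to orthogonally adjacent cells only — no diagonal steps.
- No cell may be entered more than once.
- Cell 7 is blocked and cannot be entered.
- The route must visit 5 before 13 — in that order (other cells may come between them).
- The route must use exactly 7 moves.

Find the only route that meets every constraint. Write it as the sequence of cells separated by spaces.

9 4 5 10 15 14 13 8

The waypoints must appear in the order 5, 13, with no cell reused.
Route from 9: up to 4, right to 5, 2× down (reaching 15), 2× left (reaching 13), up to 8 — 7 moves in all.
Check: order respected (5 at step 2, 13 at step 6); 7 moves as required.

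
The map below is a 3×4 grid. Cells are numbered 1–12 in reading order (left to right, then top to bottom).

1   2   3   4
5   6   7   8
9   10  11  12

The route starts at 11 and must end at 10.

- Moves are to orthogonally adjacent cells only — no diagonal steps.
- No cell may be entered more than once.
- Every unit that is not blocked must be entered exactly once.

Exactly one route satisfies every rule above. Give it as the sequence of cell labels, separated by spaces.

Need to visit all 12 open cells exactly once, starting at 11 and ending at 10.
Cell 4 has only two open neighbours (8 and 3), so the path must pass straight through it: one of those is the cell it's entered from and the other is where it exits.
Route from 11: right to 12, 2× up (reaching 4), left to 3, down to 7, left to 6, up to 2, left to 1, 2× down (reaching 9), right to 10 — 11 moves in all.
Check: all 12 open cells covered.

11 12 8 4 3 7 6 2 1 5 9 10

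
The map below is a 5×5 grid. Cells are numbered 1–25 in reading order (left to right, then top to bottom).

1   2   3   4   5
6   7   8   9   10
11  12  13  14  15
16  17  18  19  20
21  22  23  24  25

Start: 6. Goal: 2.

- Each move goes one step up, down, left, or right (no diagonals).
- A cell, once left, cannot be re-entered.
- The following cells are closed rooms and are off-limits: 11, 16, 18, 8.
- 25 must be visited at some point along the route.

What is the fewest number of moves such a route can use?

14

Any route passes through 25 somewhere between 6 and 2. Summing Manhattan distances along the two legs (6 → 25 → 2) gives a lower bound of 7 + 7 = 14 moves.
A route of 14 moves achieves this: 6 → 7 → 12 → 17 → 22 → 23 → 24 → 25 → 20 → 15 → 10 → 5 → 4 → 3 → 2.
Since 14 matches the lower bound, it is optimal.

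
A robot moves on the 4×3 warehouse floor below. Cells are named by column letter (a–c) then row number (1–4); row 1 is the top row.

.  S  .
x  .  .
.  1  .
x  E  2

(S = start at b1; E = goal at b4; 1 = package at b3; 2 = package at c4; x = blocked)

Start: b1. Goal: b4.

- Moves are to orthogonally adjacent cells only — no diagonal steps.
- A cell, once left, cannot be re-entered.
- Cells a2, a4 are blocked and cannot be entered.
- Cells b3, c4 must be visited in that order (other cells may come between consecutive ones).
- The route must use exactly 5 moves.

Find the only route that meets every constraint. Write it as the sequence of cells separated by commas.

The waypoints must appear in the order b3, c4, with no cell reused.
Route from b1: 2× down (reaching b3), right to c3, down to c4, left to b4 — 5 moves in all.
Check: order respected (1 at step 2, 2 at step 4); 5 moves as required.

b1, b2, b3, c3, c4, b4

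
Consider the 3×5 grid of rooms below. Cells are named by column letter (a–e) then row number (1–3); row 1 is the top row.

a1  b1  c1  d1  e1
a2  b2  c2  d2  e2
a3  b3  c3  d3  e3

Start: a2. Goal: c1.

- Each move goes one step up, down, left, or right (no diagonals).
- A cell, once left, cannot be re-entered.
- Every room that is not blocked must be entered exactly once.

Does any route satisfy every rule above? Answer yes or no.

no

Colour the cells like a checkerboard: each orthogonal step flips colour, so a Hamiltonian route alternates colours. Here there are 8 cells of one colour and 7 of the other, with start on the opposite colour to the goal — the counts and endpoints can't be arranged into an alternating sequence of length 15, so no Hamiltonian route exists.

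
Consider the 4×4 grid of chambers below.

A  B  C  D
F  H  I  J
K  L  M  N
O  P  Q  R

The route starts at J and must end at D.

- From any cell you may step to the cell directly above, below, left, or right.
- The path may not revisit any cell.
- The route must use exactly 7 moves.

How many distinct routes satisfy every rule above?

6

Need simple routes of exactly 7 moves from J to D (Manhattan distance 1, so 3 moves are spent on a detour and 3 undoing it).
Enumerating: J N R Q M I C D | J N M I H B C D | J N M L H B C D | J N M L H I C D | J I M L H B C D | J I H F A B C D.
That gives 6 routes.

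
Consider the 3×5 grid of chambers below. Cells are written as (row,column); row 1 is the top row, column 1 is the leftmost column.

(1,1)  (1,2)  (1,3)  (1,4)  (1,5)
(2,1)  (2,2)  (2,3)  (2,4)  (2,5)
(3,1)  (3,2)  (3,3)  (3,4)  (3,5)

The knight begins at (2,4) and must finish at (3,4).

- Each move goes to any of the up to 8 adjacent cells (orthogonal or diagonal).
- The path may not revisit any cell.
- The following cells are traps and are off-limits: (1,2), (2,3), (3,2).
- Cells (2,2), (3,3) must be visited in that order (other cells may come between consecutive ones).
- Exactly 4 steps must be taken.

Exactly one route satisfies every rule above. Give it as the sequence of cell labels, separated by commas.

The waypoints must appear in the order (2,2), (3,3), with no cell reused.
Route from (2,4): up-left 1 to (1,3), down-left 1 to (2,2), down-right 1 to (3,3), right 1 to (3,4) — 4 moves in all.
Check: order respected ((2,2) at step 2, (3,3) at step 3); 4 moves as required.

(2,4), (1,3), (2,2), (3,3), (3,4)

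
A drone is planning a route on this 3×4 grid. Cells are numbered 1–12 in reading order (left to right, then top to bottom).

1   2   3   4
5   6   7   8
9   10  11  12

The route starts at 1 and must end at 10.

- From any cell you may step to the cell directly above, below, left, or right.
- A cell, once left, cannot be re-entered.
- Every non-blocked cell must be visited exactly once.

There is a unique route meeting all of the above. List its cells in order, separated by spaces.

Need to visit all 12 open cells exactly once, starting at 1 and ending at 10.
Route from 1: right 3 to 4, down 2 to 12, left 1 to 11, up 1 to 7, left 2 to 5, down 1 to 9, right 1 to 10 — 11 moves in all.
Check: all 12 open cells covered.

1 2 3 4 8 12 11 7 6 5 9 10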